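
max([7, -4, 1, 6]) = 7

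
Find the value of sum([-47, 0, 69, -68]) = -46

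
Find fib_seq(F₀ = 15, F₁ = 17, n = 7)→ F_2 = F_1 + F_0 = 32
F_3 = F_2 + F_1 = 49
F_4 = F_3 + F_2 = 81
...
= [15, 17, 32, 49, 81, 130, 211]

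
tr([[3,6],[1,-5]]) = -2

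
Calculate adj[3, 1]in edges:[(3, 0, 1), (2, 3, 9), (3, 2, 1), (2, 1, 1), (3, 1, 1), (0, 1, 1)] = 1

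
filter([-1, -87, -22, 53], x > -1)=keep x where x > -1: -1✗, -87✗, -22✗, 53✓
= [53]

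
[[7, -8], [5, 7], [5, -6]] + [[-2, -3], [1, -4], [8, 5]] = [[5, -11], [6, 3], [13, -1]]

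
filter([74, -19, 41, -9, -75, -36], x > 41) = [74]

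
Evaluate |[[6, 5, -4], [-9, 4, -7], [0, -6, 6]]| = -54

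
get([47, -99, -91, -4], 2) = -91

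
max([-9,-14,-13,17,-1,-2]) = 17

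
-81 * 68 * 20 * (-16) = 1762560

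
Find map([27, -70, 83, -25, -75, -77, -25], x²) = [729, 4900, 6889, 625, 5625, 5929, 625]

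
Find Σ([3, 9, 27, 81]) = 120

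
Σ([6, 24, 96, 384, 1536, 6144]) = 6 + 24 + 96 + 384 + 1536 + 6144
= 8190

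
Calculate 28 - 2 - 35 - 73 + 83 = 1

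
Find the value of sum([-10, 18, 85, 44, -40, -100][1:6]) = slice → [18, 85, 44, -40, -100]
18 + 85 + 44 + (-40) + (-100)
= 7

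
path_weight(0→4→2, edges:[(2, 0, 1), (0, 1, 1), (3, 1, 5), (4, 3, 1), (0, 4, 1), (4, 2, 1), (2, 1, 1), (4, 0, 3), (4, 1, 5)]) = w(0→4)=1 + w(4→2)=1
= 2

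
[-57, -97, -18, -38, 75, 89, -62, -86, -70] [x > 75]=[89]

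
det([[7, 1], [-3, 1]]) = 10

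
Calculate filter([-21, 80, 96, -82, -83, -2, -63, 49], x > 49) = keep x where x > 49: -21✗, 80✓, 96✓, -82✗, -83✗, -2✗, -63✗, 49✗
= [80, 96]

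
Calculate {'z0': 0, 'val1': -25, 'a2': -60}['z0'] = 0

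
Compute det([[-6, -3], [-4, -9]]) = (-6)*(-9) - (-3)*(-4)
= 42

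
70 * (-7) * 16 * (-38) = 297920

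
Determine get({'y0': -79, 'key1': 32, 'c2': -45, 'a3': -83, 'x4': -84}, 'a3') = -83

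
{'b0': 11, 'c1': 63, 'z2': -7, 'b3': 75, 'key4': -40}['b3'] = 75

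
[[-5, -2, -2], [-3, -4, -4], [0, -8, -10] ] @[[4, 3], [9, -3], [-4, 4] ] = [[-30, -17], [-32, -13], [-32, -16]]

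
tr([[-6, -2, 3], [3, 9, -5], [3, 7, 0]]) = 3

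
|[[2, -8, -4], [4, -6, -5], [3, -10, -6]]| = (1)*(2)*det([[-6, -5], [-10, -6]]) + (-1)*(-8)*det([[4, -5], [3, -6]]) + (1)*(-4)*det([[4, -6], [3, -10]])
= -28 + -72 + 88
= -12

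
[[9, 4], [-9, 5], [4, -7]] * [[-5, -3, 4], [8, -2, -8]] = [[-13, -35, 4], [85, 17, -76], [-76, 2, 72]]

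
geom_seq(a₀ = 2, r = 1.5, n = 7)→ [2.0, 3.0, 4.5, 6.75, 10.125, 15.1875, 22.78125]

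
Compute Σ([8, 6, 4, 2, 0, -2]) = 8 + 6 + 4 + 2 + 0 + (-2)
= 18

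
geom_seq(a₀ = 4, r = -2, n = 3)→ [4, -8, 16]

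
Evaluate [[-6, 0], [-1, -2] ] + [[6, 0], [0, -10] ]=[[0, 0], [-1, -12]]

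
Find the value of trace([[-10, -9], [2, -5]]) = diagonal: (-10) + (-5)
= -15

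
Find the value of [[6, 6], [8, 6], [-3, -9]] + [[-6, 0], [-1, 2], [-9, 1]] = [[0, 6], [7, 8], [-12, -8]]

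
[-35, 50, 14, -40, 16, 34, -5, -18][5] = 34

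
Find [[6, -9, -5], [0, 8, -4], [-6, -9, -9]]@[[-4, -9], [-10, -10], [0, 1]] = [[66, 31], [-80, -84], [114, 135]]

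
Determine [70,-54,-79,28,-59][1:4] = [-54, -79, 28]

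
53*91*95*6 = 2749110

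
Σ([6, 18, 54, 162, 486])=726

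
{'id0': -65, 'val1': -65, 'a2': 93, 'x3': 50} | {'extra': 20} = {'id0': -65, 'val1': -65, 'a2': 93, 'x3': 50, 'extra': 20}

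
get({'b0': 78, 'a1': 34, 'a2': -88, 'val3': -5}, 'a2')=-88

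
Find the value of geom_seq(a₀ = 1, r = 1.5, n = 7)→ [1.0, 1.5, 2.25, 3.375, 5.0625, 7.59375, 11.390625]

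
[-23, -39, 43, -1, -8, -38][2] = 43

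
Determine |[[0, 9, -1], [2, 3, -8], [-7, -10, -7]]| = (1)*(0)*det([[3, -8], [-10, -7]]) + (-1)*(9)*det([[2, -8], [-7, -7]]) + (1)*(-1)*det([[2, 3], [-7, -10]])
= 0 + 630 + -1
= 629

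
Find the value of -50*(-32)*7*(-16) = -179200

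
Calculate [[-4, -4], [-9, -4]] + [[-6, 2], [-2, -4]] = [[-10, -2], [-11, -8]]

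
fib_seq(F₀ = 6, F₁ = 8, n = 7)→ [6, 8, 14, 22, 36, 58, 94]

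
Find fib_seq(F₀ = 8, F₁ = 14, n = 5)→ F_2 = F_1 + F_0 = 22
F_3 = F_2 + F_1 = 36
F_4 = F_3 + F_2 = 58
= [8, 14, 22, 36, 58]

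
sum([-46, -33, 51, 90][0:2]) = -79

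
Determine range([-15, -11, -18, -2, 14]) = 32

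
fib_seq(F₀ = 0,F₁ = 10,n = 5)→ F_2 = F_1 + F_0 = 10
F_3 = F_2 + F_1 = 20
F_4 = F_3 + F_2 = 30
= [0, 10, 10, 20, 30]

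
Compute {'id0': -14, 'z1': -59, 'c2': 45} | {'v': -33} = {'id0': -14, 'z1': -59, 'c2': 45, 'v': -33}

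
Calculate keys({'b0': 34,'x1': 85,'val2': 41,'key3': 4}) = ['b0', 'x1', 'val2', 'key3']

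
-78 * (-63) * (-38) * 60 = -11203920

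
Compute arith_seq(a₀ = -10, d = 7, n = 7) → [-10, -3, 4, 11, 18, 25, 32]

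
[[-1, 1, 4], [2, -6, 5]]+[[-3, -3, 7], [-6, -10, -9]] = [[-4, -2, 11], [-4, -16, -4]]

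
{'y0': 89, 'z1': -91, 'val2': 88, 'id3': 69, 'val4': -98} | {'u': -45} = {'y0': 89, 'z1': -91, 'val2': 88, 'id3': 69, 'val4': -98, 'u': -45}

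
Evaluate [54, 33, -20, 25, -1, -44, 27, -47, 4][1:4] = [33, -20, 25]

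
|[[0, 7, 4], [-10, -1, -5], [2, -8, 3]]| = (1)*(0)*det([[-1, -5], [-8, 3]]) + (-1)*(7)*det([[-10, -5], [2, 3]]) + (1)*(4)*det([[-10, -1], [2, -8]])
= 0 + 140 + 328
= 468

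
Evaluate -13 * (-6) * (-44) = -3432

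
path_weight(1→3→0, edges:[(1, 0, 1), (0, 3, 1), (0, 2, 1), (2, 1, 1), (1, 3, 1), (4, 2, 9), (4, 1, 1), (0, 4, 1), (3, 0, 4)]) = w(1→3)=1 + w(3→0)=4
= 5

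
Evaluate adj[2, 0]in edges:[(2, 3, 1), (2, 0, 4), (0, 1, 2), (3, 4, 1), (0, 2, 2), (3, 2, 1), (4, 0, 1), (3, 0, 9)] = 4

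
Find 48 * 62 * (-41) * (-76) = 9273216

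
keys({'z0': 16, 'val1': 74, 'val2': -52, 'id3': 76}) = ['z0', 'val1', 'val2', 'id3']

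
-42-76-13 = -131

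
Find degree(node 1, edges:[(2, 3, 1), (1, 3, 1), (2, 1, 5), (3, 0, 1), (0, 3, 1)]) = 2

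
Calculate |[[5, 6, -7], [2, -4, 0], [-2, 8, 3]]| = -152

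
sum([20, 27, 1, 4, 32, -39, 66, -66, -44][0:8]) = 45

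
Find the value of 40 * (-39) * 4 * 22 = -137280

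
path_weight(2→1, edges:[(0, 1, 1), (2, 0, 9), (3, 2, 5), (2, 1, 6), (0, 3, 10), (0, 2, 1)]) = w(2→1)=6
= 6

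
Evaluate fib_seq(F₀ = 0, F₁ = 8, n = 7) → F_2 = F_1 + F_0 = 8
F_3 = F_2 + F_1 = 16
F_4 = F_3 + F_2 = 24
...
= [0, 8, 8, 16, 24, 40, 64]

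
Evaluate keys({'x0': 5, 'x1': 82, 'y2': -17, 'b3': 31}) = ['x0', 'x1', 'y2', 'b3']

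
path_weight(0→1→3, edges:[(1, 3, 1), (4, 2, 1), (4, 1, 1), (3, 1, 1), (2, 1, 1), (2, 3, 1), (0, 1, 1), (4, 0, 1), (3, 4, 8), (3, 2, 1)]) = 2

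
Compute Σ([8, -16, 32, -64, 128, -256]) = 8 + -16 + 32 + -64 + 128 + -256
= -168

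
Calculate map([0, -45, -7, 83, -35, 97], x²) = [0, 2025, 49, 6889, 1225, 9409]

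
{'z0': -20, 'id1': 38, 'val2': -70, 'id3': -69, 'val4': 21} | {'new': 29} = {'z0': -20, 'id1': 38, 'val2': -70, 'id3': -69, 'val4': 21, 'new': 29}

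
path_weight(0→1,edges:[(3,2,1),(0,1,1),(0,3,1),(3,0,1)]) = w(0→1)=1
= 1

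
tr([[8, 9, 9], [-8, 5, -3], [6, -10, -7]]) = diagonal: 8 + 5 + (-7)
= 6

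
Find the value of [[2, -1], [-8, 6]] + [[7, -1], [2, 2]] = [[9, -2], [-6, 8]]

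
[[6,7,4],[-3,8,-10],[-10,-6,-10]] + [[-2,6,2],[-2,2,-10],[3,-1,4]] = [[4, 13, 6], [-5, 10, -20], [-7, -7, -6]]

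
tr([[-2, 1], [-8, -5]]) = diagonal: (-2) + (-5)
= -7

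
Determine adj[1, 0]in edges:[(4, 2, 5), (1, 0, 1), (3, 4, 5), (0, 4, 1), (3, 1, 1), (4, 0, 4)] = 1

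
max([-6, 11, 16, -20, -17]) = 16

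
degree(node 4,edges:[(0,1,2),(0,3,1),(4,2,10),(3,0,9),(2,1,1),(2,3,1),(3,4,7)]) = 2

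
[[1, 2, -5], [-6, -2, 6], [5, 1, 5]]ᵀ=[[1, -6, 5], [2, -2, 1], [-5, 6, 5]]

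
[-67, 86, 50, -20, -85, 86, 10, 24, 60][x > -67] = keep x where x > -67: -67✗, 86✓, 50✓, -20✓, -85✗, 86✓, 10✓, 24✓, 60✓
= [86, 50, -20, 86, 10, 24, 60]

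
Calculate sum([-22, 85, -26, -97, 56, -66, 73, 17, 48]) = (-22) + 85 + (-26) + (-97) + 56 + (-66) + 73 + 17 + 48
= 68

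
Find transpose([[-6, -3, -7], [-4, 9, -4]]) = [[-6, -4], [-3, 9], [-7, -4]]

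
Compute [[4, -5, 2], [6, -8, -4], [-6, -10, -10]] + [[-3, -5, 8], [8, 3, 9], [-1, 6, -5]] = [[1, -10, 10], [14, -5, 5], [-7, -4, -15]]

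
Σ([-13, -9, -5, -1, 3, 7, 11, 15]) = 8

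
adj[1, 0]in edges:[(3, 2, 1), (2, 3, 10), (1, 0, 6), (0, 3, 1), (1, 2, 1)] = 6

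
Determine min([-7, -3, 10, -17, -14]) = -17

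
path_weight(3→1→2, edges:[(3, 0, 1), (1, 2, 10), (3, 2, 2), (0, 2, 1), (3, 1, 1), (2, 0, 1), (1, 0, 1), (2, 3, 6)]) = 11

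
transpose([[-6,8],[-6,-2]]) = [[-6, -6], [8, -2]]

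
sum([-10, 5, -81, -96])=(-10) + 5 + (-81) + (-96)
= -182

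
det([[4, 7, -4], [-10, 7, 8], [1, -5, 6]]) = 632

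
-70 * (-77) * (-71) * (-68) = 26022920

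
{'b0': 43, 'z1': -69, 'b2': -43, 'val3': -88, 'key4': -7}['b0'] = 43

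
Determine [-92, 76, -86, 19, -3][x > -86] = [76, 19, -3]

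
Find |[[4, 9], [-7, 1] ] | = 67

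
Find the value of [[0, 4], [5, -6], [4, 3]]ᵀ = [[0, 5, 4], [4, -6, 3]]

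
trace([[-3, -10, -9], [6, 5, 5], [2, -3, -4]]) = -2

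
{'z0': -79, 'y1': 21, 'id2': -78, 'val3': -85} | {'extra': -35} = {'z0': -79, 'y1': 21, 'id2': -78, 'val3': -85, 'extra': -35}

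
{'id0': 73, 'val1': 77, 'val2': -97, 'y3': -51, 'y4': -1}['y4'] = -1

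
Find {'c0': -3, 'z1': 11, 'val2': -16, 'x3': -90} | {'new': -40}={'c0': -3, 'z1': 11, 'val2': -16, 'x3': -90, 'new': -40}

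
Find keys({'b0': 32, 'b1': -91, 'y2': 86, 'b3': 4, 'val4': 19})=['b0', 'b1', 'y2', 'b3', 'val4']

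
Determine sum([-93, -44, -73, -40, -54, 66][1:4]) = -157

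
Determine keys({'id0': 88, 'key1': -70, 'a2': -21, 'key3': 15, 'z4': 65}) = ['id0', 'key1', 'a2', 'key3', 'z4']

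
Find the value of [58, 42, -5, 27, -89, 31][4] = -89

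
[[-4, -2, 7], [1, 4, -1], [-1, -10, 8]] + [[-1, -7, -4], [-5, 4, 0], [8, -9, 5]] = [[-5, -9, 3], [-4, 8, -1], [7, -19, 13]]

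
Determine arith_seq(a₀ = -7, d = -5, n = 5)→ [-7, -12, -17, -22, -27]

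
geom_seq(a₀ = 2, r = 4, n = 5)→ [2, 8, 32, 128, 512]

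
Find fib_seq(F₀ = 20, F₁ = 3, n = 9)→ F_2 = F_1 + F_0 = 23
F_3 = F_2 + F_1 = 26
F_4 = F_3 + F_2 = 49
...
= [20, 3, 23, 26, 49, 75, 124, 199, 323]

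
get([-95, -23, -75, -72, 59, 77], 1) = -23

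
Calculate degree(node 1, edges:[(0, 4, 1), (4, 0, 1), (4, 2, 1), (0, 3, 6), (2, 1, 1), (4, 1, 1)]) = incident: (2,1), (4,1)
= 2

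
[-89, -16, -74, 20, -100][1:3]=[-16, -74]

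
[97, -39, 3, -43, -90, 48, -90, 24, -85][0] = 97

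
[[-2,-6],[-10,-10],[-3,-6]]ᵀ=[[-2, -10, -3], [-6, -10, -6]]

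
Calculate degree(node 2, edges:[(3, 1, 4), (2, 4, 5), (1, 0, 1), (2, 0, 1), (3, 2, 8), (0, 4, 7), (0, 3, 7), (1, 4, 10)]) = incident: (2,4), (2,0), (3,2)
= 3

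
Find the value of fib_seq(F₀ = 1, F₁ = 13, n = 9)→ F_2 = F_1 + F_0 = 14
F_3 = F_2 + F_1 = 27
F_4 = F_3 + F_2 = 41
...
= [1, 13, 14, 27, 41, 68, 109, 177, 286]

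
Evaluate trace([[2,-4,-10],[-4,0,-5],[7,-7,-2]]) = diagonal: 2 + 0 + (-2)
= 0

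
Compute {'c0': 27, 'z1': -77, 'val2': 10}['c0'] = 27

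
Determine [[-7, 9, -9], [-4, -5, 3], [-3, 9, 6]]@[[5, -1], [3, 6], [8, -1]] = C[0][0] = (-7)*(5) + (9)*(3) + (-9)*(8) = -80
C[0][1] = (-7)*(-1) + (9)*(6) + (-9)*(-1) = 70
C[1][0] = (-4)*(5) + (-5)*(3) + (3)*(8) = -11
C[1][1] = (-4)*(-1) + (-5)*(6) + (3)*(-1) = -29
C[2][0] = (-3)*(5) + (9)*(3) + (6)*(8) = 60
C[2][1] = (-3)*(-1) + (9)*(6) + (6)*(-1) = 51
= [[-80, 70], [-11, -29], [60, 51]]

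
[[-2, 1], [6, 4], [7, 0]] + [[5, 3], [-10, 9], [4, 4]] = [[3, 4], [-4, 13], [11, 4]]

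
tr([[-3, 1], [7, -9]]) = -12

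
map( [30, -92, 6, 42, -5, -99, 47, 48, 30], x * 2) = 30*2=60, -92*2=-184, 6*2=12, 42*2=84, -5*2=-10, -99*2=-198, 47*2=94, 48*2=96, 30*2=60
= [60, -184, 12, 84, -10, -198, 94, 96, 60]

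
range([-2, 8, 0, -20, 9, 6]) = 29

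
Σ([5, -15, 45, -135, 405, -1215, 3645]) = 5 + -15 + 45 + -135 + 405 + -1215 + 3645
= 2735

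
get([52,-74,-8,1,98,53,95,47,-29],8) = -29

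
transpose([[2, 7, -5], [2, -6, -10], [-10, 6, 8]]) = [[2, 2, -10], [7, -6, 6], [-5, -10, 8]]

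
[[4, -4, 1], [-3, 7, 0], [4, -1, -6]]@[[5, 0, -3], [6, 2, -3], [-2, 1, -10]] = [[-6, -7, -10], [27, 14, -12], [26, -8, 51]]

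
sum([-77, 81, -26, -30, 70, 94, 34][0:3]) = -22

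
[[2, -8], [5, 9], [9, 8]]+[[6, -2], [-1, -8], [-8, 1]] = [[8, -10], [4, 1], [1, 9]]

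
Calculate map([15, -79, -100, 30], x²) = [225, 6241, 10000, 900]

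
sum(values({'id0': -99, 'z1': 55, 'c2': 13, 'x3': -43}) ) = -74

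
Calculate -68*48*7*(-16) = 365568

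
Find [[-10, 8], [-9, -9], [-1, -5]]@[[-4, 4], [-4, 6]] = C[0][0] = (-10)*(-4) + (8)*(-4) = 8
C[0][1] = (-10)*(4) + (8)*(6) = 8
C[1][0] = (-9)*(-4) + (-9)*(-4) = 72
C[1][1] = (-9)*(4) + (-9)*(6) = -90
C[2][0] = (-1)*(-4) + (-5)*(-4) = 24
C[2][1] = (-1)*(4) + (-5)*(6) = -34
= [[8, 8], [72, -90], [24, -34]]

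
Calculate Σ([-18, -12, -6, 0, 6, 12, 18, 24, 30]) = 54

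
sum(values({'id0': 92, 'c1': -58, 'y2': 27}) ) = 92 + (-58) + 27
= 61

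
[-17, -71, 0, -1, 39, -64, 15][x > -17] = keep x where x > -17: -17✗, -71✗, 0✓, -1✓, 39✓, -64✗, 15✓
= [0, -1, 39, 15]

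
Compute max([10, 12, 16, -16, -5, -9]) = 16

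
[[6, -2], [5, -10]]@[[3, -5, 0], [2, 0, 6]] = C[0][0] = (6)*(3) + (-2)*(2) = 14
C[0][1] = (6)*(-5) + (-2)*(0) = -30
C[0][2] = (6)*(0) + (-2)*(6) = -12
C[1][0] = (5)*(3) + (-10)*(2) = -5
C[1][1] = (5)*(-5) + (-10)*(0) = -25
C[1][2] = (5)*(0) + (-10)*(6) = -60
= [[14, -30, -12], [-5, -25, -60]]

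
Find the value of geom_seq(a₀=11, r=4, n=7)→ a_0 = 11*4^0 = 11
a_1 = 11*4^1 = 44
a_2 = 11*4^2 = 176
...
= [11, 44, 176, 704, 2816, 11264, 45056]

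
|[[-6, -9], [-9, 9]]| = -135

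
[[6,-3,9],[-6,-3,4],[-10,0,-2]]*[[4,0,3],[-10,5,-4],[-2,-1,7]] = [[36, -24, 93], [-2, -19, 22], [-36, 2, -44]]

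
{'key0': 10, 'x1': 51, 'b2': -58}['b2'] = -58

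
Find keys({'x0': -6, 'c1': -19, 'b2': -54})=['x0', 'c1', 'b2']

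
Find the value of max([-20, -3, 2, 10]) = 10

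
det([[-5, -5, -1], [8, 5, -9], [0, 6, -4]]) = (1)*(-5)*det([[5, -9], [6, -4]]) + (-1)*(-5)*det([[8, -9], [0, -4]]) + (1)*(-1)*det([[8, 5], [0, 6]])
= -170 + -160 + -48
= -378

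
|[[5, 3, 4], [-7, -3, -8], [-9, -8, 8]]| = (1)*(5)*det([[-3, -8], [-8, 8]]) + (-1)*(3)*det([[-7, -8], [-9, 8]]) + (1)*(4)*det([[-7, -3], [-9, -8]])
= -440 + 384 + 116
= 60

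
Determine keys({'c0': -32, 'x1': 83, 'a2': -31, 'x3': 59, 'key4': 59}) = ['c0', 'x1', 'a2', 'x3', 'key4']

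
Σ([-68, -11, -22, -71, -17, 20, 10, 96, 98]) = 35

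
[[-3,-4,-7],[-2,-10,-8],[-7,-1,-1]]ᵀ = [[-3, -2, -7], [-4, -10, -1], [-7, -8, -1]]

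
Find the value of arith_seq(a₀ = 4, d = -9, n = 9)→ a_0 = 4 + 0*-9 = 4
a_1 = 4 + 1*-9 = -5
a_2 = 4 + 2*-9 = -14
...
= [4, -5, -14, -23, -32, -41, -50, -59, -68]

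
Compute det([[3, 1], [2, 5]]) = 13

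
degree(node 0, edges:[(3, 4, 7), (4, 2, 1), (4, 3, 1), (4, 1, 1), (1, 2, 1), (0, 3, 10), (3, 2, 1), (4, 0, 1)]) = incident: (0,3), (4,0)
= 2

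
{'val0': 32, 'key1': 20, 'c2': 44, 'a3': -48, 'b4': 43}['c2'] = 44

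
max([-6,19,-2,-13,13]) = 19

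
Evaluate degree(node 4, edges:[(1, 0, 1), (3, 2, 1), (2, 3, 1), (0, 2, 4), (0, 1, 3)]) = incident: none
= 0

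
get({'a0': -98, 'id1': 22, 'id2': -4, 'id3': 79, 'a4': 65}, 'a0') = -98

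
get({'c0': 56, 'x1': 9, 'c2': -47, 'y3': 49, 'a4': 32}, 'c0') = 56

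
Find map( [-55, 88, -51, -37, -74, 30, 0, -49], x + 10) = [-45, 98, -41, -27, -64, 40, 10, -39]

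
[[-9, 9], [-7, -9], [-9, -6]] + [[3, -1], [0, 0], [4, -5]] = [[-6, 8], [-7, -9], [-5, -11]]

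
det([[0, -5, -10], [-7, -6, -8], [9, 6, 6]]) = (1)*(0)*det([[-6, -8], [6, 6]]) + (-1)*(-5)*det([[-7, -8], [9, 6]]) + (1)*(-10)*det([[-7, -6], [9, 6]])
= 0 + 150 + -120
= 30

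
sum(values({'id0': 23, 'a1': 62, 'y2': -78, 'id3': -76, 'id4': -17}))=-86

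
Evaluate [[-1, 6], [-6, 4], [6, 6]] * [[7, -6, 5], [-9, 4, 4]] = C[0][0] = (-1)*(7) + (6)*(-9) = -61
C[0][1] = (-1)*(-6) + (6)*(4) = 30
C[0][2] = (-1)*(5) + (6)*(4) = 19
C[1][0] = (-6)*(7) + (4)*(-9) = -78
C[1][1] = (-6)*(-6) + (4)*(4) = 52
C[1][2] = (-6)*(5) + (4)*(4) = -14
... (3 more cells)
= [[-61, 30, 19], [-78, 52, -14], [-12, -12, 54]]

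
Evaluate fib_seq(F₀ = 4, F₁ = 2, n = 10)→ F_2 = F_1 + F_0 = 6
F_3 = F_2 + F_1 = 8
F_4 = F_3 + F_2 = 14
...
= [4, 2, 6, 8, 14, 22, 36, 58, 94, 152]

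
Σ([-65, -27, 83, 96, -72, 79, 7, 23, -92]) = (-65) + (-27) + 83 + 96 + (-72) + 79 + 7 + 23 + (-92)
= 32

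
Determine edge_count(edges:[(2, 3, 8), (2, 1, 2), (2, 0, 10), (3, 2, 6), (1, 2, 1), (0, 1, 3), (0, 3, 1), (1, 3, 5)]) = 8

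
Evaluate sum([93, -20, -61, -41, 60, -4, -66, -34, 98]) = 93 + (-20) + (-61) + (-41) + 60 + (-4) + (-66) + (-34) + 98
= 25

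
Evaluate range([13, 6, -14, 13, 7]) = 27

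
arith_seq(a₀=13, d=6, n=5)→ a_0 = 13 + 0*6 = 13
a_1 = 13 + 1*6 = 19
a_2 = 13 + 2*6 = 25
...
= [13, 19, 25, 31, 37]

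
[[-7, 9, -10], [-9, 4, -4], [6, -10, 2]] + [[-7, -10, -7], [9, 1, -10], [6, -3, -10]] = [[-14, -1, -17], [0, 5, -14], [12, -13, -8]]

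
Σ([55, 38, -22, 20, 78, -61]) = 55 + 38 + (-22) + 20 + 78 + (-61)
= 108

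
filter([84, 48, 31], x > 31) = keep x where x > 31: 84✓, 48✓, 31✗
= [84, 48]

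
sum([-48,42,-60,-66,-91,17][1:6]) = -158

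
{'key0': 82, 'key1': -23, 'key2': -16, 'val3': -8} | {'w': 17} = {'key0': 82, 'key1': -23, 'key2': -16, 'val3': -8, 'w': 17}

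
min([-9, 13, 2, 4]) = -9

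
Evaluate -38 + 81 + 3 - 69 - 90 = -113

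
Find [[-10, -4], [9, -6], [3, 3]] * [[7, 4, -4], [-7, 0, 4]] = [[-42, -40, 24], [105, 36, -60], [0, 12, 0]]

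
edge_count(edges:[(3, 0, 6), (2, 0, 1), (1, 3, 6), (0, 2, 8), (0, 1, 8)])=5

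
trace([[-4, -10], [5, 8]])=4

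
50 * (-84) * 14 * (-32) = 1881600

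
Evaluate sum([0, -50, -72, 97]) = 0 + (-50) + (-72) + 97
= -25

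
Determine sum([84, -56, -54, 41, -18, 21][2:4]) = -13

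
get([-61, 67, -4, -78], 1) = 67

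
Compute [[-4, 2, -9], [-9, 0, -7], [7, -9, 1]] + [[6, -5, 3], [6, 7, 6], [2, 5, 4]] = [[2, -3, -6], [-3, 7, -1], [9, -4, 5]]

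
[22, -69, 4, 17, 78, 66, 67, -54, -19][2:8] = [4, 17, 78, 66, 67, -54]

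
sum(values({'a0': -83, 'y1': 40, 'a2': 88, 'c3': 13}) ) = (-83) + 40 + 88 + 13
= 58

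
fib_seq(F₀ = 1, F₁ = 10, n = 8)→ [1, 10, 11, 21, 32, 53, 85, 138]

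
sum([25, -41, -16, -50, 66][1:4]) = -107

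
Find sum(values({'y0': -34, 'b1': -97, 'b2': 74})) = (-34) + (-97) + 74
= -57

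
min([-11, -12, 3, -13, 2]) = -13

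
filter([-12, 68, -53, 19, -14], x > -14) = keep x where x > -14: -12✓, 68✓, -53✗, 19✓, -14✗
= [-12, 68, 19]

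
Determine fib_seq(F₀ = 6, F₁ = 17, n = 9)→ [6, 17, 23, 40, 63, 103, 166, 269, 435]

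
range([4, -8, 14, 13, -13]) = 27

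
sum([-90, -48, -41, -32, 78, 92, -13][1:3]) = -89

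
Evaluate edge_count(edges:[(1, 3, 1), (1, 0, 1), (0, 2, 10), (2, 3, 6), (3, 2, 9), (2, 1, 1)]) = 6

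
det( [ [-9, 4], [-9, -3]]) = (-9)*(-3) - (4)*(-9)
= 63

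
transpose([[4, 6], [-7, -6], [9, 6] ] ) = [[4, -7, 9], [6, -6, 6]]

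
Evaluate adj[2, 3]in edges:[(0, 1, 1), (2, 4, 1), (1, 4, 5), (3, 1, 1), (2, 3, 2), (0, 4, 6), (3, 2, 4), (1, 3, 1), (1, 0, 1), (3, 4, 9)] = 2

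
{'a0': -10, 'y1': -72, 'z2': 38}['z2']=38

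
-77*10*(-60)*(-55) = -2541000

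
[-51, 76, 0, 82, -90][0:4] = [-51, 76, 0, 82]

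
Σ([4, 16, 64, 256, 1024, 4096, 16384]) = 4 + 16 + 64 + 256 + 1024 + 4096 + 16384
= 21844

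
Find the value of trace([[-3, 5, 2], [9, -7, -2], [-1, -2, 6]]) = diagonal: (-3) + (-7) + 6
= -4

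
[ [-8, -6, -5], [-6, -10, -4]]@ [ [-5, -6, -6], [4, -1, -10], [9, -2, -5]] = [[-29, 64, 133], [-46, 54, 156]]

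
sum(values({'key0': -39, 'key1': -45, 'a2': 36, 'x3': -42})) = (-39) + (-45) + 36 + (-42)
= -90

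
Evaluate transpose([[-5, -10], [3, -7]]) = [[-5, 3], [-10, -7]]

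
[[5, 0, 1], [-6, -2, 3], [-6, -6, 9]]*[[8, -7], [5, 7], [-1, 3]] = C[0][0] = (5)*(8) + (0)*(5) + (1)*(-1) = 39
C[0][1] = (5)*(-7) + (0)*(7) + (1)*(3) = -32
C[1][0] = (-6)*(8) + (-2)*(5) + (3)*(-1) = -61
C[1][1] = (-6)*(-7) + (-2)*(7) + (3)*(3) = 37
C[2][0] = (-6)*(8) + (-6)*(5) + (9)*(-1) = -87
C[2][1] = (-6)*(-7) + (-6)*(7) + (9)*(3) = 27
= [[39, -32], [-61, 37], [-87, 27]]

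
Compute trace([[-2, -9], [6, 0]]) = diagonal: (-2) + 0
= -2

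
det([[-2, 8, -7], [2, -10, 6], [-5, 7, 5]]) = (1)*(-2)*det([[-10, 6], [7, 5]]) + (-1)*(8)*det([[2, 6], [-5, 5]]) + (1)*(-7)*det([[2, -10], [-5, 7]])
= 184 + -320 + 252
= 116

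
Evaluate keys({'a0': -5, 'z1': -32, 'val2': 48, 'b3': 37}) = ['a0', 'z1', 'val2', 'b3']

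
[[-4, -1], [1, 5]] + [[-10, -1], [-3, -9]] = [[-14, -2], [-2, -4]]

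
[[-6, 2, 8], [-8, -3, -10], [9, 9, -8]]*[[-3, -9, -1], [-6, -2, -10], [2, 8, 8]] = [[22, 114, 50], [22, -2, -42], [-97, -163, -163]]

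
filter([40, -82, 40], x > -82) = keep x where x > -82: 40✓, -82✗, 40✓
= [40, 40]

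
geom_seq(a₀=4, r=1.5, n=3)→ a_0 = 4*1.5^0 = 4.0
a_1 = 4*1.5^1 = 6.0
a_2 = 4*1.5^2 = 9.0
= [4.0, 6.0, 9.0]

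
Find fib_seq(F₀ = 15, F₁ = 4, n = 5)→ [15, 4, 19, 23, 42]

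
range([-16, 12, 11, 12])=28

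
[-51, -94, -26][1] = -94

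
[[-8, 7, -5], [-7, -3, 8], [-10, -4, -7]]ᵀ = [[-8, -7, -10], [7, -3, -4], [-5, 8, -7]]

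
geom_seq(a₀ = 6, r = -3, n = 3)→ a_0 = 6*(-3)^0 = 6
a_1 = 6*(-3)^1 = -18
a_2 = 6*(-3)^2 = 54
= [6, -18, 54]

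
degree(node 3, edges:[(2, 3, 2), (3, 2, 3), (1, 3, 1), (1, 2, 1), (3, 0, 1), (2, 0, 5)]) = incident: (2,3), (3,2), (1,3), (3,0)
= 4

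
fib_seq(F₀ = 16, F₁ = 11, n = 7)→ F_2 = F_1 + F_0 = 27
F_3 = F_2 + F_1 = 38
F_4 = F_3 + F_2 = 65
...
= [16, 11, 27, 38, 65, 103, 168]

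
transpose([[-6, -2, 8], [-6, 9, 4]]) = [[-6, -6], [-2, 9], [8, 4]]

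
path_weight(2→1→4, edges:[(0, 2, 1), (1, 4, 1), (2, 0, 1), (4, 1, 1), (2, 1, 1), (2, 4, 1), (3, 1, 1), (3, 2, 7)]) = 2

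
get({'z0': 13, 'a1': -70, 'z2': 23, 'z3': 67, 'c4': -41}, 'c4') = -41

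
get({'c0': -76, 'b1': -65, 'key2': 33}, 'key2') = 33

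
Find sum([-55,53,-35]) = -37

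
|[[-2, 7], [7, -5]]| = (-2)*(-5) - (7)*(7)
= -39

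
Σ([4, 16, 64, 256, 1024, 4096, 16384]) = 4 + 16 + 64 + 256 + 1024 + 4096 + 16384
= 21844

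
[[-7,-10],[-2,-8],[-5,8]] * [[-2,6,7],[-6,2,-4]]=C[0][0] = (-7)*(-2) + (-10)*(-6) = 74
C[0][1] = (-7)*(6) + (-10)*(2) = -62
C[0][2] = (-7)*(7) + (-10)*(-4) = -9
C[1][0] = (-2)*(-2) + (-8)*(-6) = 52
C[1][1] = (-2)*(6) + (-8)*(2) = -28
C[1][2] = (-2)*(7) + (-8)*(-4) = 18
... (3 more cells)
= [[74, -62, -9], [52, -28, 18], [-38, -14, -67]]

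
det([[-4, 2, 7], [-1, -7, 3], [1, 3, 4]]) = 190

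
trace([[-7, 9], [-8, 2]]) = diagonal: (-7) + 2
= -5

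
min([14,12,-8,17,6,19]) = -8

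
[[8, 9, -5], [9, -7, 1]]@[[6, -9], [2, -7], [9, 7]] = C[0][0] = (8)*(6) + (9)*(2) + (-5)*(9) = 21
C[0][1] = (8)*(-9) + (9)*(-7) + (-5)*(7) = -170
C[1][0] = (9)*(6) + (-7)*(2) + (1)*(9) = 49
C[1][1] = (9)*(-9) + (-7)*(-7) + (1)*(7) = -25
= [[21, -170], [49, -25]]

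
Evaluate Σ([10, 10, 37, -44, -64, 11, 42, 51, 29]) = 82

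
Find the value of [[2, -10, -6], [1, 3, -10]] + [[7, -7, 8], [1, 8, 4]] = [[9, -17, 2], [2, 11, -6]]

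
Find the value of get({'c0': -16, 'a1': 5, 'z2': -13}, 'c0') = -16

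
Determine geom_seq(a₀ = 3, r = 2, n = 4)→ [3, 6, 12, 24]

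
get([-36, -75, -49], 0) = -36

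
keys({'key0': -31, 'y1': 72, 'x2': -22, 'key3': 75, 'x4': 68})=['key0', 'y1', 'x2', 'key3', 'x4']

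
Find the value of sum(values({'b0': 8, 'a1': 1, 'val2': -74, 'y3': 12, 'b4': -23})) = 8 + 1 + (-74) + 12 + (-23)
= -76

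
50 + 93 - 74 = 69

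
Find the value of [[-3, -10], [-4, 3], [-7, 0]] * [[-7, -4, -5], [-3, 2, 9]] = [[51, -8, -75], [19, 22, 47], [49, 28, 35]]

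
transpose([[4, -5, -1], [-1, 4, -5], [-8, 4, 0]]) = [[4, -1, -8], [-5, 4, 4], [-1, -5, 0]]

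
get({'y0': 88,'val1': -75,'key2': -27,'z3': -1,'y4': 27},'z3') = -1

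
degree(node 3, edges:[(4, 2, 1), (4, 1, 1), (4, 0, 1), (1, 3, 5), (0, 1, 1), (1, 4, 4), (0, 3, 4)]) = 2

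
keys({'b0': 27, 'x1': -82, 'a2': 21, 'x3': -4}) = ['b0', 'x1', 'a2', 'x3']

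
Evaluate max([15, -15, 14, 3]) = 15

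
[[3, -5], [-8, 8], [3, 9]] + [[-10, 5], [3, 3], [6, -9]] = [[-7, 0], [-5, 11], [9, 0]]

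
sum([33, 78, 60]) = 171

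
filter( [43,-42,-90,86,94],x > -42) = keep x where x > -42: 43✓, -42✗, -90✗, 86✓, 94✓
= [43, 86, 94]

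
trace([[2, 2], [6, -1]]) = diagonal: 2 + (-1)
= 1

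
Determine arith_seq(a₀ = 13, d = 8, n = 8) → a_0 = 13 + 0*8 = 13
a_1 = 13 + 1*8 = 21
a_2 = 13 + 2*8 = 29
...
= [13, 21, 29, 37, 45, 53, 61, 69]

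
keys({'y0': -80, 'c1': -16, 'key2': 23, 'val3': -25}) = ['y0', 'c1', 'key2', 'val3']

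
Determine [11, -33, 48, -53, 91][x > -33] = keep x where x > -33: 11✓, -33✗, 48✓, -53✗, 91✓
= [11, 48, 91]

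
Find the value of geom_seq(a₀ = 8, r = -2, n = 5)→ [8, -16, 32, -64, 128]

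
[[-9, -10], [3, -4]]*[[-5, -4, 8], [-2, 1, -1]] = [[65, 26, -62], [-7, -16, 28]]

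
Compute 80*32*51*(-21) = -2741760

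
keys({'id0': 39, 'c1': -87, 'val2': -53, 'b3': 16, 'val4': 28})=['id0', 'c1', 'val2', 'b3', 'val4']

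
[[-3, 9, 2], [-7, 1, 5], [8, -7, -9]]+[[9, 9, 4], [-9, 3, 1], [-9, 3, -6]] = [[6, 18, 6], [-16, 4, 6], [-1, -4, -15]]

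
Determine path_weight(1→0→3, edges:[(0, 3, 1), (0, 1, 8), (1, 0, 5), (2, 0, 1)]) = w(1→0)=5 + w(0→3)=1
= 6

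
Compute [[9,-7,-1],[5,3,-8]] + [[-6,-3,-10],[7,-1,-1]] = [[3, -10, -11], [12, 2, -9]]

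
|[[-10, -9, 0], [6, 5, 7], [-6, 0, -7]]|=350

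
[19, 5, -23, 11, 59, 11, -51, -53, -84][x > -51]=[19, 5, -23, 11, 59, 11]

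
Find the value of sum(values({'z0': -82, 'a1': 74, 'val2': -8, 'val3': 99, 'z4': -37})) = 46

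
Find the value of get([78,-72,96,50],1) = -72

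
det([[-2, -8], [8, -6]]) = (-2)*(-6) - (-8)*(8)
= 76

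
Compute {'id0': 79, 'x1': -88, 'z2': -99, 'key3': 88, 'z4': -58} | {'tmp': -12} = {'id0': 79, 'x1': -88, 'z2': -99, 'key3': 88, 'z4': -58, 'tmp': -12}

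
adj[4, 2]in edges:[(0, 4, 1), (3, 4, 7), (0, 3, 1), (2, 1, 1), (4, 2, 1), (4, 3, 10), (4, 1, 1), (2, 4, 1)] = 1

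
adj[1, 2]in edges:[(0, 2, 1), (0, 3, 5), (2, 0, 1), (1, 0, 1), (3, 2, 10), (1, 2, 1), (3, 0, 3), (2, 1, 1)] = 1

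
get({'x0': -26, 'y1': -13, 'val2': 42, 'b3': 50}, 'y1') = -13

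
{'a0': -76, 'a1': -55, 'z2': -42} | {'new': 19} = {'a0': -76, 'a1': -55, 'z2': -42, 'new': 19}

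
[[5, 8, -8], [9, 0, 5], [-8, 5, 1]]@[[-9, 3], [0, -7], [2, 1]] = [[-61, -49], [-71, 32], [74, -58]]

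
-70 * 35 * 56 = -137200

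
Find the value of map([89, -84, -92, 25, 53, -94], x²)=(89)²=7921, (-84)²=7056, (-92)²=8464, (25)²=625, (53)²=2809, (-94)²=8836
= [7921, 7056, 8464, 625, 2809, 8836]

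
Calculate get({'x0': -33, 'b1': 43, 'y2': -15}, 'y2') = -15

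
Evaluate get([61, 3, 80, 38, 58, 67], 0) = 61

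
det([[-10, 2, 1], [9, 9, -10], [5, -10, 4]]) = (1)*(-10)*det([[9, -10], [-10, 4]]) + (-1)*(2)*det([[9, -10], [5, 4]]) + (1)*(1)*det([[9, 9], [5, -10]])
= 640 + -172 + -135
= 333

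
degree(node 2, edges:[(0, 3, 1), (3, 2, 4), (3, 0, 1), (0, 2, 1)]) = incident: (3,2), (0,2)
= 2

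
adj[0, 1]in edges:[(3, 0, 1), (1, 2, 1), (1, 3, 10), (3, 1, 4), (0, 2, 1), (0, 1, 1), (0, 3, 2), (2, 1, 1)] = 1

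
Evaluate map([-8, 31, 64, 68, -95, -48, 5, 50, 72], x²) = (-8)²=64, (31)²=961, (64)²=4096, (68)²=4624, (-95)²=9025, (-48)²=2304, (5)²=25, (50)²=2500, (72)²=5184
= [64, 961, 4096, 4624, 9025, 2304, 25, 2500, 5184]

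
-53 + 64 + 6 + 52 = 69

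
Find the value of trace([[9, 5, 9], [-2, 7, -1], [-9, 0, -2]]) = 14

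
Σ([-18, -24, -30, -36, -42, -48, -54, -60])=(-18) + (-24) + (-30) + (-36) + (-42) + (-48) + (-54) + (-60)
= -312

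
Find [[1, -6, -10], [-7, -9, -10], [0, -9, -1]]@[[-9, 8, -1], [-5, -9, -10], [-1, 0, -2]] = [[31, 62, 79], [118, 25, 117], [46, 81, 92]]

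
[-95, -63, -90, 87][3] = 87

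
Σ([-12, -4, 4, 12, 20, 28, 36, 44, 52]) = 180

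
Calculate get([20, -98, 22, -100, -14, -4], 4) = -14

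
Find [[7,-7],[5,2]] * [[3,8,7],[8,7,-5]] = [[-35, 7, 84], [31, 54, 25]]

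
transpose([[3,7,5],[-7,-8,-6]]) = [[3, -7], [7, -8], [5, -6]]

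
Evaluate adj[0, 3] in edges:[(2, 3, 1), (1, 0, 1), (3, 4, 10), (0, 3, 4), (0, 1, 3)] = 4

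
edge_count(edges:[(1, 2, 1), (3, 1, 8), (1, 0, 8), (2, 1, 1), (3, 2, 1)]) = 5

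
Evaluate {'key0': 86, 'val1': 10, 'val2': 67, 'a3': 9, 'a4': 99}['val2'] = 67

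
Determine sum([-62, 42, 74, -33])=(-62) + 42 + 74 + (-33)
= 21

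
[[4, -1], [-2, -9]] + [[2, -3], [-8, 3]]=[[6, -4], [-10, -6]]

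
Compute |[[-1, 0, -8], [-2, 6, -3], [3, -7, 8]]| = (1)*(-1)*det([[6, -3], [-7, 8]]) + (-1)*(0)*det([[-2, -3], [3, 8]]) + (1)*(-8)*det([[-2, 6], [3, -7]])
= -27 + 0 + 32
= 5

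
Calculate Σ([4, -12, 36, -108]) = 4 + -12 + 36 + -108
= -80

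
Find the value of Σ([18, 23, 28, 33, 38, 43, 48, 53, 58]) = 18 + 23 + 28 + 33 + 38 + 43 + 48 + 53 + 58
= 342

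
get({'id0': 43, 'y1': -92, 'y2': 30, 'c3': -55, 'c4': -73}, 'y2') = 30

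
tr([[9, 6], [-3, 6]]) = diagonal: 9 + 6
= 15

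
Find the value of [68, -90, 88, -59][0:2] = [68, -90]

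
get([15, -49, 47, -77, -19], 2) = 47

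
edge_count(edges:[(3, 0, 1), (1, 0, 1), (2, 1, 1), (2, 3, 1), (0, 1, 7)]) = 5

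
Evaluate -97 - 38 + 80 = -55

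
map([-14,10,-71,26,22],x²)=(-14)²=196, (10)²=100, (-71)²=5041, (26)²=676, (22)²=484
= [196, 100, 5041, 676, 484]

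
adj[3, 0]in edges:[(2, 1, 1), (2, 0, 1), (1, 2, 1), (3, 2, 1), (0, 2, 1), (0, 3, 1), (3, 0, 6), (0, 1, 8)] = 6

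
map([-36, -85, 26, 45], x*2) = -36*2=-72, -85*2=-170, 26*2=52, 45*2=90
= [-72, -170, 52, 90]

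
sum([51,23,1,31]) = 51 + 23 + 1 + 31
= 106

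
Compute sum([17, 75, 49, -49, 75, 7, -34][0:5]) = 167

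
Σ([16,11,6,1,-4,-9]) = 21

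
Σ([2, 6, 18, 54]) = 80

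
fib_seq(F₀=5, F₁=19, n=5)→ F_2 = F_1 + F_0 = 24
F_3 = F_2 + F_1 = 43
F_4 = F_3 + F_2 = 67
= [5, 19, 24, 43, 67]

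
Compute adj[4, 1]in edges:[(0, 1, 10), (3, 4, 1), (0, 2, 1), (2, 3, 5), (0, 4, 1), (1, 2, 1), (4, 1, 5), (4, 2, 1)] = 5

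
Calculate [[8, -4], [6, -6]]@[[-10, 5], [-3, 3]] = [[-68, 28], [-42, 12]]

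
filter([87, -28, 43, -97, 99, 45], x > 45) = [87, 99]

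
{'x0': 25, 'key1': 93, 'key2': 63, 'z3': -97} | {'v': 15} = {'x0': 25, 'key1': 93, 'key2': 63, 'z3': -97, 'v': 15}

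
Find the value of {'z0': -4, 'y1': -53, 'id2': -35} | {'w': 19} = {'z0': -4, 'y1': -53, 'id2': -35, 'w': 19}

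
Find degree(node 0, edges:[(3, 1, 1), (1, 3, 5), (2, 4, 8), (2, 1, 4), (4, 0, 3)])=incident: (4,0)
= 1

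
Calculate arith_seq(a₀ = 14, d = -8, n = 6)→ a_0 = 14 + 0*-8 = 14
a_1 = 14 + 1*-8 = 6
a_2 = 14 + 2*-8 = -2
...
= [14, 6, -2, -10, -18, -26]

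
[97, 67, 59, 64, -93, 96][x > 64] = [97, 67, 96]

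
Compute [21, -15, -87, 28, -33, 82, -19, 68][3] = 28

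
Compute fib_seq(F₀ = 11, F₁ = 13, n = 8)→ F_2 = F_1 + F_0 = 24
F_3 = F_2 + F_1 = 37
F_4 = F_3 + F_2 = 61
...
= [11, 13, 24, 37, 61, 98, 159, 257]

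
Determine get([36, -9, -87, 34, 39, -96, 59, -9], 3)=34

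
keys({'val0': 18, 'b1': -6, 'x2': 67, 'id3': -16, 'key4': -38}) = ['val0', 'b1', 'x2', 'id3', 'key4']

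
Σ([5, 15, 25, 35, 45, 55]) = 180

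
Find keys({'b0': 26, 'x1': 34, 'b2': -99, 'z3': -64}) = ['b0', 'x1', 'b2', 'z3']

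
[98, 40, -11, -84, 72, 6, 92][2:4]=[-11, -84]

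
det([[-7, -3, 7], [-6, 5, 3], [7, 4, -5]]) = -127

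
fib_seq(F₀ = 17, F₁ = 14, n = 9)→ F_2 = F_1 + F_0 = 31
F_3 = F_2 + F_1 = 45
F_4 = F_3 + F_2 = 76
...
= [17, 14, 31, 45, 76, 121, 197, 318, 515]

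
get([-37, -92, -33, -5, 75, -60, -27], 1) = -92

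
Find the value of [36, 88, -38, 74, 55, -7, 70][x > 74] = keep x where x > 74: 36✗, 88✓, -38✗, 74✗, 55✗, -7✗, 70✗
= [88]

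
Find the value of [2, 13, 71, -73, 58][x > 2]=keep x where x > 2: 2✗, 13✓, 71✓, -73✗, 58✓
= [13, 71, 58]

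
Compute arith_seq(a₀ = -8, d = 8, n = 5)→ [-8, 0, 8, 16, 24]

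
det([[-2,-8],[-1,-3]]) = -2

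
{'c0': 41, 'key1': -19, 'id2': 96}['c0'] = 41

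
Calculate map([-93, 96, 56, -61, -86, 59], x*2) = -93*2=-186, 96*2=192, 56*2=112, -61*2=-122, -86*2=-172, 59*2=118
= [-186, 192, 112, -122, -172, 118]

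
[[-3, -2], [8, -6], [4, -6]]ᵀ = [[-3, 8, 4], [-2, -6, -6]]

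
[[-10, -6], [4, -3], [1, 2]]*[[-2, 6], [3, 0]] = [[2, -60], [-17, 24], [4, 6]]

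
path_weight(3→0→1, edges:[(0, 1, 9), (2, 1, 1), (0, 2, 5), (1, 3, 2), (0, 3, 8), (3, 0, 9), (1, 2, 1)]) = w(3→0)=9 + w(0→1)=9
= 18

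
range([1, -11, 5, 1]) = 16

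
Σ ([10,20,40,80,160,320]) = 630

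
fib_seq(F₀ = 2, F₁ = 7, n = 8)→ [2, 7, 9, 16, 25, 41, 66, 107]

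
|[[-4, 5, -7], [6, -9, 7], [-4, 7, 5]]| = (1)*(-4)*det([[-9, 7], [7, 5]]) + (-1)*(5)*det([[6, 7], [-4, 5]]) + (1)*(-7)*det([[6, -9], [-4, 7]])
= 376 + -290 + -42
= 44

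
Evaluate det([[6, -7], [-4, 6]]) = 8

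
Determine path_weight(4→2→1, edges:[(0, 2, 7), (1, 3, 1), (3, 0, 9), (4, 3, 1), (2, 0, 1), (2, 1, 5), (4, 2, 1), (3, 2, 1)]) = w(4→2)=1 + w(2→1)=5
= 6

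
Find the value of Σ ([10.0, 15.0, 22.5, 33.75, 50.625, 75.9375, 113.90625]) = 321.71875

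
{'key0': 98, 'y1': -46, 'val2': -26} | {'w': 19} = {'key0': 98, 'y1': -46, 'val2': -26, 'w': 19}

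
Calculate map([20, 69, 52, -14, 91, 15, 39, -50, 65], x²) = (20)²=400, (69)²=4761, (52)²=2704, (-14)²=196, (91)²=8281, (15)²=225, (39)²=1521, (-50)²=2500, (65)²=4225
= [400, 4761, 2704, 196, 8281, 225, 1521, 2500, 4225]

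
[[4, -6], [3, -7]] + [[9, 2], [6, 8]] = [[13, -4], [9, 1]]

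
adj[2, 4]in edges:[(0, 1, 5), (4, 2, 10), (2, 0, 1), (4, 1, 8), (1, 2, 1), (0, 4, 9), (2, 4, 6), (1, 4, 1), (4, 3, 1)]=6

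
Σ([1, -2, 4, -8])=-5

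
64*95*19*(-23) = -2656960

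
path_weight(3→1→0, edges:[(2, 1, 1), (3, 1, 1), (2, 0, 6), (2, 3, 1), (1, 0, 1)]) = w(3→1)=1 + w(1→0)=1
= 2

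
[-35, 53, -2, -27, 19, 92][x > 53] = [92]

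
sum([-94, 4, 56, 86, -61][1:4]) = 146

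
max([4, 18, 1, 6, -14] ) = 18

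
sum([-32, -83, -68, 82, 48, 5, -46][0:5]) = slice → [-32, -83, -68, 82, 48]
(-32) + (-83) + (-68) + 82 + 48
= -53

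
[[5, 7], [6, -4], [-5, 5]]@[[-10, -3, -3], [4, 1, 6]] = C[0][0] = (5)*(-10) + (7)*(4) = -22
C[0][1] = (5)*(-3) + (7)*(1) = -8
C[0][2] = (5)*(-3) + (7)*(6) = 27
C[1][0] = (6)*(-10) + (-4)*(4) = -76
C[1][1] = (6)*(-3) + (-4)*(1) = -22
C[1][2] = (6)*(-3) + (-4)*(6) = -42
... (3 more cells)
= [[-22, -8, 27], [-76, -22, -42], [70, 20, 45]]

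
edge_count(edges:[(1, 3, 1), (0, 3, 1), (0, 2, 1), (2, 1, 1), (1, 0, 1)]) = 5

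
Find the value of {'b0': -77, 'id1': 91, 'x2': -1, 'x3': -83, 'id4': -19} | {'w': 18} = {'b0': -77, 'id1': 91, 'x2': -1, 'x3': -83, 'id4': -19, 'w': 18}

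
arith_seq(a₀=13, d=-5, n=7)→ [13, 8, 3, -2, -7, -12, -17]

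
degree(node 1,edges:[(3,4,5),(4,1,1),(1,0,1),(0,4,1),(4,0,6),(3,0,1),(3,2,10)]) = incident: (4,1), (1,0)
= 2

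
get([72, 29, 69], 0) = 72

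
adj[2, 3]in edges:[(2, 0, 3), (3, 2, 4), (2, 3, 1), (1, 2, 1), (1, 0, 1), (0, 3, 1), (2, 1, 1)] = 1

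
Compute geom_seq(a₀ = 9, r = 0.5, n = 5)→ [9.0, 4.5, 2.25, 1.125, 0.5625]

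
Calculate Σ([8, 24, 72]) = 104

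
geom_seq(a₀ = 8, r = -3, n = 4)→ a_0 = 8*(-3)^0 = 8
a_1 = 8*(-3)^1 = -24
a_2 = 8*(-3)^2 = 72
...
= [8, -24, 72, -216]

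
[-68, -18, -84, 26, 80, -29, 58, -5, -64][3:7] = [26, 80, -29, 58]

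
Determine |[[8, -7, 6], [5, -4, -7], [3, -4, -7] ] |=(1)*(8)*det([[-4, -7], [-4, -7]]) + (-1)*(-7)*det([[5, -7], [3, -7]]) + (1)*(6)*det([[5, -4], [3, -4]])
= 0 + -98 + -48
= -146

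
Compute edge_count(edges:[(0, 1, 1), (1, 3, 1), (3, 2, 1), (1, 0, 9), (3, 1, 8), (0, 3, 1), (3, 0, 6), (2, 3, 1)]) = 8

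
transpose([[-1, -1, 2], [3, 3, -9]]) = [[-1, 3], [-1, 3], [2, -9]]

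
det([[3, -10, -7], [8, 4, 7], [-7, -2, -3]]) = (1)*(3)*det([[4, 7], [-2, -3]]) + (-1)*(-10)*det([[8, 7], [-7, -3]]) + (1)*(-7)*det([[8, 4], [-7, -2]])
= 6 + 250 + -84
= 172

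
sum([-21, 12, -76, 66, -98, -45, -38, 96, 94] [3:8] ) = slice → [66, -98, -45, -38, 96]
66 + (-98) + (-45) + (-38) + 96
= -19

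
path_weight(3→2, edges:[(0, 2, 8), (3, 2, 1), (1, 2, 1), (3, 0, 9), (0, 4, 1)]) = w(3→2)=1
= 1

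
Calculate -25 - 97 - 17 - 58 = -197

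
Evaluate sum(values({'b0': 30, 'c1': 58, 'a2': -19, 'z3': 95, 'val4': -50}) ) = 30 + 58 + (-19) + 95 + (-50)
= 114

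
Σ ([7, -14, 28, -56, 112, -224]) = -147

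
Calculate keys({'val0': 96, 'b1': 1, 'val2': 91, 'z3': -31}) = ['val0', 'b1', 'val2', 'z3']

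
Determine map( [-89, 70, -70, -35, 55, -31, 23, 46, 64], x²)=(-89)²=7921, (70)²=4900, (-70)²=4900, (-35)²=1225, (55)²=3025, (-31)²=961, (23)²=529, (46)²=2116, (64)²=4096
= [7921, 4900, 4900, 1225, 3025, 961, 529, 2116, 4096]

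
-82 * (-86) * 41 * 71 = 20528372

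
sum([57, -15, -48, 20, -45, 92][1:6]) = slice → [-15, -48, 20, -45, 92]
(-15) + (-48) + 20 + (-45) + 92
= 4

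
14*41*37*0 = 0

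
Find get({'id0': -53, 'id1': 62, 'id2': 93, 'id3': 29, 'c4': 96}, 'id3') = 29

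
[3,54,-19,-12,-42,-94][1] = 54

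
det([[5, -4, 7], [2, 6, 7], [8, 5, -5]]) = (1)*(5)*det([[6, 7], [5, -5]]) + (-1)*(-4)*det([[2, 7], [8, -5]]) + (1)*(7)*det([[2, 6], [8, 5]])
= -325 + -264 + -266
= -855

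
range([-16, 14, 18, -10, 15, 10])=34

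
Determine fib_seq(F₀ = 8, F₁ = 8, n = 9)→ [8, 8, 16, 24, 40, 64, 104, 168, 272]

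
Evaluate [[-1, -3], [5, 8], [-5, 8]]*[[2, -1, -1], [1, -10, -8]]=C[0][0] = (-1)*(2) + (-3)*(1) = -5
C[0][1] = (-1)*(-1) + (-3)*(-10) = 31
C[0][2] = (-1)*(-1) + (-3)*(-8) = 25
C[1][0] = (5)*(2) + (8)*(1) = 18
C[1][1] = (5)*(-1) + (8)*(-10) = -85
C[1][2] = (5)*(-1) + (8)*(-8) = -69
... (3 more cells)
= [[-5, 31, 25], [18, -85, -69], [-2, -75, -59]]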